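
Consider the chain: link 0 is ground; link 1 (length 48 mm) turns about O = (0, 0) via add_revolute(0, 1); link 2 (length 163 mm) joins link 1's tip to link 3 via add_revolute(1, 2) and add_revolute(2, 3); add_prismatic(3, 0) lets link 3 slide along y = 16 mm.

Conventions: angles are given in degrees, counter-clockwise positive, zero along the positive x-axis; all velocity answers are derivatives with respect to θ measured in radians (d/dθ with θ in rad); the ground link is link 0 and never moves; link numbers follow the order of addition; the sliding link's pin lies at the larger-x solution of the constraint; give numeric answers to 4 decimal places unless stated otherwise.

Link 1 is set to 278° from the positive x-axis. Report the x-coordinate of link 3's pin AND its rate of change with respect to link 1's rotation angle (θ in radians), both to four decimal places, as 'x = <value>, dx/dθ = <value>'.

geometry: r = 48 mm, L = 163 mm, e = 16 mm
crank pin P = (r cos θ, r sin θ) = (6.680309, -47.532867)
h = r sin θ − e = -47.532867 − 16 = -63.532867
x = r cos θ + √(L² − h²) = 6.680309 + 150.108543 = 156.788852
dx/dθ = −r sin θ − h·r cos θ/√(L² − h²) (θ in radians; h = -63.532867) = 50.360282

x = 156.7889, dx/dθ = 50.3603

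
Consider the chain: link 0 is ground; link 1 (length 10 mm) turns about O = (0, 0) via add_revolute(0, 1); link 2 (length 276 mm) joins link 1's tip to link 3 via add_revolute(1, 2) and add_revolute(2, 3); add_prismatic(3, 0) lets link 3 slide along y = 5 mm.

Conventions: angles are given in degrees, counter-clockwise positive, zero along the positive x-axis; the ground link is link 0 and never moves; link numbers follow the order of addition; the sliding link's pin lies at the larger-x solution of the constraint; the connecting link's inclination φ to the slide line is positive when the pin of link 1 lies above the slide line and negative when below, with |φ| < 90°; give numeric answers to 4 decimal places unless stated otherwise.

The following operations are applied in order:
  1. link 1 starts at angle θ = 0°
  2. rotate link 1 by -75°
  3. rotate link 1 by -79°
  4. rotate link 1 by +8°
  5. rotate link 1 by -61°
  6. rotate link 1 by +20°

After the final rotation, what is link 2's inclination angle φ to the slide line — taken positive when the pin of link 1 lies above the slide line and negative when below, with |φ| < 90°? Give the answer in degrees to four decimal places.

geometry: r = 10 mm, L = 276 mm, e = 5 mm; θ starts at 0°
rotate link 1 by -75°: θ ← 0° -75° = -75°
rotate link 1 by -79°: θ ← -75° -79° = -154°
rotate link 1 by +8°: θ ← -154° +8° = -146°
rotate link 1 by -61°: θ ← -146° -61° = -207°
rotate link 1 by +20°: θ ← -207° +20° = -187°
h = r sin θ − e = 1.218693 − 5 = -3.781307
sin φ = h / L = -3.781307 / 276 = -0.01370039
φ = arcsin(-0.01370039) = -0.784999°

-0.7850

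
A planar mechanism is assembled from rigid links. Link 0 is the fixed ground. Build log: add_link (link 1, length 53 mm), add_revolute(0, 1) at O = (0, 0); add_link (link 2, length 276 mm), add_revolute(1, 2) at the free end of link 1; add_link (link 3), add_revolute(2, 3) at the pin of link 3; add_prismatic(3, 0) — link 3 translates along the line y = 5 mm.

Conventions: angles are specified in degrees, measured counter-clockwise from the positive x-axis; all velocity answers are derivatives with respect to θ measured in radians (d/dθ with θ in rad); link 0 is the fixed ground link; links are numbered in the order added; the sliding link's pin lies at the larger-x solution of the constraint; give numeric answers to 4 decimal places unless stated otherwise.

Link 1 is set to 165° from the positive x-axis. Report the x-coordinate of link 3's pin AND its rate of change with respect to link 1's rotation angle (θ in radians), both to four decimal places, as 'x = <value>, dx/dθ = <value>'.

geometry: r = 53 mm, L = 276 mm, e = 5 mm
crank pin P = (r cos θ, r sin θ) = (-51.194069, 13.717409)
h = r sin θ − e = 13.717409 − 5 = 8.717409
x = r cos θ + √(L² − h²) = -51.194069 + 275.862297 = 224.668228
dx/dθ = −r sin θ − h·r cos θ/√(L² − h²) (θ in radians; h = 8.717409) = -12.099647

x = 224.6682, dx/dθ = -12.0996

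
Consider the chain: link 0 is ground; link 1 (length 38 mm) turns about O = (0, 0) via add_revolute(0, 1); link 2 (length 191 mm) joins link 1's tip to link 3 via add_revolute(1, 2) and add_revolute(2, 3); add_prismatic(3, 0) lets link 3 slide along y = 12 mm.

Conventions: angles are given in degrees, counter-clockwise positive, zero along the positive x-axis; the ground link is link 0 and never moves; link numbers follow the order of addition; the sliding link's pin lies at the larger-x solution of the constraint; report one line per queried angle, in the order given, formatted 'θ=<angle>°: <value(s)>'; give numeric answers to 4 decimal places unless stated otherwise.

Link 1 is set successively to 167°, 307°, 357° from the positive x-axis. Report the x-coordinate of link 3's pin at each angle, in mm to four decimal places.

geometry: r = 38 mm, L = 191 mm, e = 12 mm
θ=167°: crank pin P = (r cos θ, r sin θ) = (-37.026062, 8.548140)
θ=167°: h = r sin θ − e = 8.548140 − 12 = -3.451860
θ=167°: x = r cos θ + √(L² − h²) = -37.026062 + 190.968805 = 153.942743
θ=307°: crank pin P = (r cos θ, r sin θ) = (22.868971, -30.348149)
θ=307°: h = r sin θ − e = -30.348149 − 12 = -42.348149
θ=307°: x = r cos θ + √(L² − h²) = 22.868971 + 186.246166 = 209.115137
θ=357°: crank pin P = (r cos θ, r sin θ) = (37.947922, -1.988766)
θ=357°: h = r sin θ − e = -1.988766 − 12 = -13.988766
θ=357°: x = r cos θ + √(L² − h²) = 37.947922 + 190.487045 = 228.434968

θ=167°: 153.9427
θ=307°: 209.1151
θ=357°: 228.4350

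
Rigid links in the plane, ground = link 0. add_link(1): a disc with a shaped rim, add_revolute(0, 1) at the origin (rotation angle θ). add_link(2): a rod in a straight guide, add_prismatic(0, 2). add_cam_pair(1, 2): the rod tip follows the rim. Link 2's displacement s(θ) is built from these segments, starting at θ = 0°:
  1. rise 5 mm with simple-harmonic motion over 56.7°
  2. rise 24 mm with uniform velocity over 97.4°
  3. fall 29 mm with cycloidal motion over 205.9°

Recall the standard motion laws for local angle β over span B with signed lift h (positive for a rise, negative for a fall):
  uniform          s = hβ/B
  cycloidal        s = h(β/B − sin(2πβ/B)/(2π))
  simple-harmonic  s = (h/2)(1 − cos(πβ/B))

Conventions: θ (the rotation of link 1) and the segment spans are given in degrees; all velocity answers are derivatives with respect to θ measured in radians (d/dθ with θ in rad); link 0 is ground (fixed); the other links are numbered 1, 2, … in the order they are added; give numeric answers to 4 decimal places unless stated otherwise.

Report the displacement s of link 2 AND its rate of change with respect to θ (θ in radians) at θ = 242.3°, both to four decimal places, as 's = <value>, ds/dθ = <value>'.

segment 1 (0° to 56.7°, simple-harmonic, h = 5) is passed completely: s = 0.0000 + (5) = 5.0000
segment 2 (56.7° to 154.1°, uniform, h = 24) is passed completely: s = 5.0000 + (24) = 29.0000
θ = 242.3° falls in segment 3 (154.1° to 360°, cycloidal, h = -29): β = 242.3 − 154.1 = 88.2°, B = 205.9°; Δs = -29·(0.4284 − sin(2π·0.4284)/(2π)) = -10.4145; s = 29.0000 − 10.4145 = 18.5855
velocity in seg [154.1°–360°] (cycloidal), θ in radians: β = 88.2° = 1.5394 rad, B = 205.9° = 3.5936 rad; ds/dθ = (h/B)(1 − cos(2πβ/B)) = ((-29)/3.5936)(1 − cos(2π·0.4284)) = -15.335907 mm/rad

s = 18.5855, ds/dθ = -15.3359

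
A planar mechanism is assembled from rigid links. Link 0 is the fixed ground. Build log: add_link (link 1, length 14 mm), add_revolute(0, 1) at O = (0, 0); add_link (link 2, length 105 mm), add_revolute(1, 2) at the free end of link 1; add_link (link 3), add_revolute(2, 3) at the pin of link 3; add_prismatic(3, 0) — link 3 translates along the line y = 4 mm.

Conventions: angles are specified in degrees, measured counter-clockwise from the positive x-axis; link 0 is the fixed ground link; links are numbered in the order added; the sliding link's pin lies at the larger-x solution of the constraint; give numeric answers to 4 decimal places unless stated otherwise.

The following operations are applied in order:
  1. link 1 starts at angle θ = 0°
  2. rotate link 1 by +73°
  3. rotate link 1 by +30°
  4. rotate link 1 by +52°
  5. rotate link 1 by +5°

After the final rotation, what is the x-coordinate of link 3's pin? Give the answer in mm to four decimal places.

geometry: r = 14 mm, L = 105 mm, e = 4 mm; θ starts at 0°
rotate link 1 by +73°: θ ← 0° +73° = 73°
rotate link 1 by +30°: θ ← 73° +30° = 103°
rotate link 1 by +52°: θ ← 103° +52° = 155°
rotate link 1 by +5°: θ ← 155° +5° = 160°
crank pin P = (r cos θ, r sin θ) = (-13.155697, 4.788282)
h = r sin θ − e = 4.788282 − 4 = 0.788282
x = r cos θ + √(L² − h²) = -13.155697 + 104.997041 = 91.841344

91.8413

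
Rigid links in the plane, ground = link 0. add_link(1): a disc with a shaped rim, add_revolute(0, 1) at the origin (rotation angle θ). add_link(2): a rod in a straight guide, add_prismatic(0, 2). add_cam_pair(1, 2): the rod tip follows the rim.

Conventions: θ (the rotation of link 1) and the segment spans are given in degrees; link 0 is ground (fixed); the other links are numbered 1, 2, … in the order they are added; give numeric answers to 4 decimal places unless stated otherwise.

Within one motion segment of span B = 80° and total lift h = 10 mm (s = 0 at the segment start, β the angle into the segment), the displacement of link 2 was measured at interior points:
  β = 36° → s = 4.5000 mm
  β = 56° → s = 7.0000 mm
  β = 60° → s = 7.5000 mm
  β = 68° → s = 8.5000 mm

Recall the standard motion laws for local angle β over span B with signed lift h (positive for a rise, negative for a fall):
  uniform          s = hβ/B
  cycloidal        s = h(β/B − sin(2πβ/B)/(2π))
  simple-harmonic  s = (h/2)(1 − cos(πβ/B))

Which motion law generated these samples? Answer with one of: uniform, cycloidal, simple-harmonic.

candidates at β/B = r: uniform s = h·r (linear in β); cycloidal s = h·(r − sin(2πr)/(2π)); simple-harmonic s = (h/2)(1 − cos(πr))
β=36°: printed 4.5000 | uniform 4.5000, cycloidal 4.0082, simple-harmonic 4.2178
β=56°: printed 7.0000 | uniform 7.0000, cycloidal 8.5137, simple-harmonic 7.9389
β=60°: printed 7.5000 | uniform 7.5000, cycloidal 9.0915, simple-harmonic 8.5355
β=68°: printed 8.5000 | uniform 8.5000, cycloidal 9.7876, simple-harmonic 9.4550
only one law matches every sample → uniform

uniform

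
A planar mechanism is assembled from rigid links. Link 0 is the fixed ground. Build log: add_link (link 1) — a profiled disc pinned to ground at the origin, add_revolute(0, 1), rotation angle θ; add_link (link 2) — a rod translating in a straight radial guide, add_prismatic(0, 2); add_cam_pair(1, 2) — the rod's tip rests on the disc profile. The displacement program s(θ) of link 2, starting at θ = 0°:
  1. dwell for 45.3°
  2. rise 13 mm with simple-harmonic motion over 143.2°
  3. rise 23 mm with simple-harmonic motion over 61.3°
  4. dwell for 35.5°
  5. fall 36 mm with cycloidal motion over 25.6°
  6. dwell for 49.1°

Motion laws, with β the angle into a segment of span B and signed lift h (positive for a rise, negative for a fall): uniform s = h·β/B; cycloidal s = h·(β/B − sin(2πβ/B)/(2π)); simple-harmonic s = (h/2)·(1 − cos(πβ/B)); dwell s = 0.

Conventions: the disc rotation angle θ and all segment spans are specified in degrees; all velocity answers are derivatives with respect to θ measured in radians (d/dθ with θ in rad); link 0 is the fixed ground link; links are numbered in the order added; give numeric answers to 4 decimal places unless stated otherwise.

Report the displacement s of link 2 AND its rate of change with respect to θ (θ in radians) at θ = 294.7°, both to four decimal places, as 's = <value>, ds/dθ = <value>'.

seg 1 [0°–45.3°] dwell: s stays 0.0000
seg 2 [45.3°–188.5°] simple-harmonic, h=13: full span → s += 13 → s = 13.0000
seg 3 [188.5°–249.8°] simple-harmonic, h=23: full span → s += 23 → s = 36.0000
seg 4 [249.8°–285.3°] dwell: s stays 36.0000
seg 5 [285.3°–310.9°] cycloidal, h=-36: θ=294.7° here. β=9.4, B=25.6. -36·(0.3672 − sin(2π·0.3672)/(2π)) = -8.9734 → s = 27.0266
velocity in seg [285.3°–310.9°] (cycloidal), θ in radians: β = 9.4° = 0.1641 rad, B = 25.6° = 0.4468 rad; ds/dθ = (h/B)(1 − cos(2πβ/B)) = ((-36)/0.4468)(1 − cos(2π·0.3672)) = -134.681166 mm/rad

s = 27.0266, ds/dθ = -134.6812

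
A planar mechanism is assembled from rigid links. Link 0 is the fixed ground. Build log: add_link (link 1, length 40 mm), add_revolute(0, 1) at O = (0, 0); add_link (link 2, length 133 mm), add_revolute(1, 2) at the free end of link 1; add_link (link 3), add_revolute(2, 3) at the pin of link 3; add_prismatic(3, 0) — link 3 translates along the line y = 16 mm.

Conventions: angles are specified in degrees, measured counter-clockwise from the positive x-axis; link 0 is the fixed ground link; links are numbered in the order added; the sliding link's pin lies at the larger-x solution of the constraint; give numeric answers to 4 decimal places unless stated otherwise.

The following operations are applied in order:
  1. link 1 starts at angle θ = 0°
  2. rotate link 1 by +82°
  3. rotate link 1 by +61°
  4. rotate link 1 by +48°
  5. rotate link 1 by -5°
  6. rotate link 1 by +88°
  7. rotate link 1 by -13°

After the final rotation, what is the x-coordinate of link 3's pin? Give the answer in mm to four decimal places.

geometry: r = 40 mm, L = 133 mm, e = 16 mm; θ starts at 0°
rotate link 1 by +82°: θ ← 0° +82° = 82°
rotate link 1 by +61°: θ ← 82° +61° = 143°
rotate link 1 by +48°: θ ← 143° +48° = 191°
rotate link 1 by -5°: θ ← 191° -5° = 186°
rotate link 1 by +88°: θ ← 186° +88° = 274°
rotate link 1 by -13°: θ ← 274° -13° = 261°
crank pin P = (r cos θ, r sin θ) = (-6.257379, -39.507534)
h = r sin θ − e = -39.507534 − 16 = -55.507534
x = r cos θ + √(L² − h²) = -6.257379 + 120.863202 = 114.605824

114.6058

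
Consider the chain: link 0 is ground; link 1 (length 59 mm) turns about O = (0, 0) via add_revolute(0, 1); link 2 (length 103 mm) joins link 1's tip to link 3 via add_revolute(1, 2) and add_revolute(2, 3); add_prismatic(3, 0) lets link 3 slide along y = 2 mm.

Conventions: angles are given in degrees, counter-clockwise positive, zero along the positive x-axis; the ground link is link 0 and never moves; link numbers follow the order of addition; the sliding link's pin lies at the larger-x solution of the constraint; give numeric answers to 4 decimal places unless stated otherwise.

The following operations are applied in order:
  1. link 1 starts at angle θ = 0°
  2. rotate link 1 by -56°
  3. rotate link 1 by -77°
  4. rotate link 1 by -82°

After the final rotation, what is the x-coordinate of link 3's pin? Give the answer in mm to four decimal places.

geometry: r = 59 mm, L = 103 mm, e = 2 mm; θ starts at 0°
rotate link 1 by -56°: θ ← 0° -56° = -56°
rotate link 1 by -77°: θ ← -56° -77° = -133°
rotate link 1 by -82°: θ ← -133° -82° = -215°
crank pin P = (r cos θ, r sin θ) = (-48.329971, 33.841010)
h = r sin θ − e = 33.841010 − 2 = 31.841010
x = r cos θ + √(L² − h²) = -48.329971 + 97.954837 = 49.624866

49.6249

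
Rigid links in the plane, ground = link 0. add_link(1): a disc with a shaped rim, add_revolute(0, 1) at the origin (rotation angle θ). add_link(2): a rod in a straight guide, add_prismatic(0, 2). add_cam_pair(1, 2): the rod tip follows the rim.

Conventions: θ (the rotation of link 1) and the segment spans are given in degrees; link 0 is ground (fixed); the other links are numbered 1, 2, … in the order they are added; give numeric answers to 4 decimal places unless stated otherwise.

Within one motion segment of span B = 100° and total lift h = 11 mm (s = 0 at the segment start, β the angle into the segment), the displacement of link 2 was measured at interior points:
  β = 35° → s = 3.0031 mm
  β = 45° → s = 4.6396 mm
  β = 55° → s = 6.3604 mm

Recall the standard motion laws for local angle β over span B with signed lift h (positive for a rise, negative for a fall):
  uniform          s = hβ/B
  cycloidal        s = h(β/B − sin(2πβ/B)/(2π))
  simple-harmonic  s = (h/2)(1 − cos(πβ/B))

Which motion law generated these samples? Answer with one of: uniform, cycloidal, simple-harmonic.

candidates at β/B = r: uniform s = h·r (linear in β); cycloidal s = h·(r − sin(2πr)/(2π)); simple-harmonic s = (h/2)(1 − cos(πr))
β=35°: printed 3.0031 | uniform 3.8500, cycloidal 2.4337, simple-harmonic 3.0031
β=45°: printed 4.6396 | uniform 4.9500, cycloidal 4.4090, simple-harmonic 4.6396
β=55°: printed 6.3604 | uniform 6.0500, cycloidal 6.5910, simple-harmonic 6.3604
only one law matches every sample → simple-harmonic

simple-harmonic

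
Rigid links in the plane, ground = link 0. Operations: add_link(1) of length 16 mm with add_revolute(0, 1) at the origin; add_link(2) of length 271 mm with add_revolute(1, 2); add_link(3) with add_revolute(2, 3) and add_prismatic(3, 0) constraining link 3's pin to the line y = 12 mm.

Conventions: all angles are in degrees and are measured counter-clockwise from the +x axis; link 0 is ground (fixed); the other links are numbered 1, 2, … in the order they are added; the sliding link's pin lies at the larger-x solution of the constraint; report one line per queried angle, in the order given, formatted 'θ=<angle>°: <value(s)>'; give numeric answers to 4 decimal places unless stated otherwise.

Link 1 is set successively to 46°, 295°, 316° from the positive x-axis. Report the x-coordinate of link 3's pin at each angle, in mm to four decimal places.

geometry: r = 16 mm, L = 271 mm, e = 12 mm
θ=46°: crank pin P = (r cos θ, r sin θ) = (11.114534, 11.509437)
θ=46°: h = r sin θ − e = 11.509437 − 12 = -0.490563
θ=46°: x = r cos θ + √(L² − h²) = 11.114534 + 270.999556 = 282.114090
θ=295°: crank pin P = (r cos θ, r sin θ) = (6.761892, -14.500925)
θ=295°: h = r sin θ − e = -14.500925 − 12 = -26.500925
θ=295°: x = r cos θ + √(L² − h²) = 6.761892 + 269.701133 = 276.463025
θ=316°: crank pin P = (r cos θ, r sin θ) = (11.509437, -11.114534)
θ=316°: h = r sin θ − e = -11.114534 − 12 = -23.114534
θ=316°: x = r cos θ + √(L² − h²) = 11.509437 + 270.012441 = 281.521878

θ=46°: 282.1141
θ=295°: 276.4630
θ=316°: 281.5219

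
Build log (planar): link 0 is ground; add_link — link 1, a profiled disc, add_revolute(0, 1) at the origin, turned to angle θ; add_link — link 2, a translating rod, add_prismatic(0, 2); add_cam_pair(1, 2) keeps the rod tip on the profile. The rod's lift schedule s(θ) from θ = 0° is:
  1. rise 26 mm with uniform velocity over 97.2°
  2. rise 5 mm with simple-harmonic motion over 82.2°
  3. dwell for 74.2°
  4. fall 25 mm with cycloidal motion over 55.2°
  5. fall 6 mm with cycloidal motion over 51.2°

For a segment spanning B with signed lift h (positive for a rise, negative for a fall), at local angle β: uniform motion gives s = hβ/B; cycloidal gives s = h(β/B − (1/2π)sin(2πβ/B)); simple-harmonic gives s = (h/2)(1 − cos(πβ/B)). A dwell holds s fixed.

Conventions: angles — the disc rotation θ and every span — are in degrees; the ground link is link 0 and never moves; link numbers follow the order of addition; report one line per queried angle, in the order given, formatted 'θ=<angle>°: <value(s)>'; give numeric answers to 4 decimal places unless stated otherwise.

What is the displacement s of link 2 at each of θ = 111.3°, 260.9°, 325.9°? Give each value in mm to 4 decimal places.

seg 1 [0°–97.2°] uniform, h=26: full span → s += 26 → s = 26.0000
seg 2 [97.2°–179.4°] simple-harmonic, h=5: θ=111.3° here. β=14.1, B=82.2. 5/2·(1 − cos(π·0.1715)) = 0.3543 → s = 26.3543
seg 2 [97.2°–179.4°] simple-harmonic, h=5: full span → s += 5 → s = 31.0000
seg 3 [179.4°–253.6°] dwell: s stays 31.0000
seg 4 [253.6°–308.8°] cycloidal, h=-25: θ=260.9° here. β=7.3, B=55.2. -25·(0.1322 − sin(2π·0.1322)/(2π)) = -0.3675 → s = 30.6325
seg 4 [253.6°–308.8°] cycloidal, h=-25: full span → s += -25 → s = 6.0000
seg 5 [308.8°–360°] cycloidal, h=-6: θ=325.9° here. β=17.1, B=51.2. -6·(0.3340 − sin(2π·0.3340)/(2π)) = -1.1789 → s = 4.8211

θ=111.3°: 26.3543
θ=260.9°: 30.6325
θ=325.9°: 4.8211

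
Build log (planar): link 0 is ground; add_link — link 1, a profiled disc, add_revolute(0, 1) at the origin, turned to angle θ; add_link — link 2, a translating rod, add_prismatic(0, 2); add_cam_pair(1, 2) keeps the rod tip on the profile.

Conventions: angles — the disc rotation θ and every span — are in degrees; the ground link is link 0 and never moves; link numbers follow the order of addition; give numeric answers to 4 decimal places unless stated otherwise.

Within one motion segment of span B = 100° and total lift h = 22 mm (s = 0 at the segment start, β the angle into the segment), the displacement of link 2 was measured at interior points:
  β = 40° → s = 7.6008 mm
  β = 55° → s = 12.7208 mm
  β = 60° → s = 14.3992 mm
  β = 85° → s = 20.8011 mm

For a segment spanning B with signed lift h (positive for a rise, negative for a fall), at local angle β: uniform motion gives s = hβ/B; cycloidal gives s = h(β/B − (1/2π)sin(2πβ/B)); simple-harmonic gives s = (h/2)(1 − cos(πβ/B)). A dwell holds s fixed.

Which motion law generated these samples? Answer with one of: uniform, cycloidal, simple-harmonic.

candidates at β/B = r: uniform s = h·r (linear in β); cycloidal s = h·(r − sin(2πr)/(2π)); simple-harmonic s = (h/2)(1 − cos(πr))
β=40°: printed 7.6008 | uniform 8.8000, cycloidal 6.7419, simple-harmonic 7.6008
β=55°: printed 12.7208 | uniform 12.1000, cycloidal 13.1820, simple-harmonic 12.7208
β=60°: printed 14.3992 | uniform 13.2000, cycloidal 15.2581, simple-harmonic 14.3992
β=85°: printed 20.8011 | uniform 18.7000, cycloidal 21.5327, simple-harmonic 20.8011
only one law matches every sample → simple-harmonic

simple-harmonic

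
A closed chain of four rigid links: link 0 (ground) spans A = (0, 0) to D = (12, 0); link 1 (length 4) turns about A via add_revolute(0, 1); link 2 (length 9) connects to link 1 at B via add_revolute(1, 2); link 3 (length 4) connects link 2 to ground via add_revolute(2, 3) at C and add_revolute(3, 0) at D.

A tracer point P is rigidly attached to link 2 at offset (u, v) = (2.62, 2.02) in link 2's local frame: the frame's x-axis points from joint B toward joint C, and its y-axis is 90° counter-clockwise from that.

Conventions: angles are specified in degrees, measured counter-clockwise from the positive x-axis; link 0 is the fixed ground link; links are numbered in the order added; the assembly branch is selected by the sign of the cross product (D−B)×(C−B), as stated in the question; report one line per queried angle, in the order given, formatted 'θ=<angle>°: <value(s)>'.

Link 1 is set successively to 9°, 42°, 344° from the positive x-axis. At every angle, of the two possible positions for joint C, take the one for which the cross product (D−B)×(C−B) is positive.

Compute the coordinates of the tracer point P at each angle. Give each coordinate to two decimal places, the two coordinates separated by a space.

A=(0,0), D=(12.00,0)
θ=9°: B = A + 4.00·(cos9°, sin9°) = (3.9508, 0.6257)
θ=9°: |BD| = 8.0735
θ=9°: circle(B,9.00) ∩ circle(D,4.00): a=8.0623, h=4.0000
θ=9°:   candidates: C₊=(12.2988,3.9888) cross=32.294; C₋=(11.6787,-3.9871) cross=-32.294
θ=9°:   branch + wants cross > 0 → take C=(12.2988,3.9888) (cross=32.294)
θ=9°: ex = (C−B)/|BC| = (0.9276,0.3737); ey = (-0.3737,0.9276)
θ=9°: P = B + 2.62·ex + 2.02·ey = (5.6261,3.4784)
θ=42°: B = A + 4.00·(cos42°, sin42°) = (2.9726, 2.6765)
θ=42°: |BD| = 9.4158
θ=42°: circle(B,9.00) ∩ circle(D,4.00): a=8.1596, h=3.7976
θ=42°:   candidates: C₊=(11.8750,3.9980) cross=35.758; C₋=(9.7160,-3.2838) cross=-35.758
θ=42°:   branch + wants cross > 0 → take C=(11.8750,3.9980) (cross=35.758)
θ=42°: ex = (C−B)/|BC| = (0.9892,0.1468); ey = (-0.1468,0.9892)
θ=42°: P = B + 2.62·ex + 2.02·ey = (5.2676,5.0593)
θ=344°: B = A + 4.00·(cos344°, sin344°) = (3.8450, -1.1025)
θ=344°: |BD| = 8.2291
θ=344°: circle(B,9.00) ∩ circle(D,4.00): a=8.0640, h=3.9966
θ=344°:   candidates: C₊=(11.3008,3.9384) cross=32.889; C₋=(12.3718,-3.9827) cross=-32.889
θ=344°:   branch + wants cross > 0 → take C=(11.3008,3.9384) (cross=32.889)
θ=344°: ex = (C−B)/|BC| = (0.8284,0.5601); ey = (-0.5601,0.8284)
θ=344°: P = B + 2.62·ex + 2.02·ey = (4.8841,2.0383)

θ=9°: 5.63 3.48
θ=42°: 5.27 5.06
θ=344°: 4.88 2.04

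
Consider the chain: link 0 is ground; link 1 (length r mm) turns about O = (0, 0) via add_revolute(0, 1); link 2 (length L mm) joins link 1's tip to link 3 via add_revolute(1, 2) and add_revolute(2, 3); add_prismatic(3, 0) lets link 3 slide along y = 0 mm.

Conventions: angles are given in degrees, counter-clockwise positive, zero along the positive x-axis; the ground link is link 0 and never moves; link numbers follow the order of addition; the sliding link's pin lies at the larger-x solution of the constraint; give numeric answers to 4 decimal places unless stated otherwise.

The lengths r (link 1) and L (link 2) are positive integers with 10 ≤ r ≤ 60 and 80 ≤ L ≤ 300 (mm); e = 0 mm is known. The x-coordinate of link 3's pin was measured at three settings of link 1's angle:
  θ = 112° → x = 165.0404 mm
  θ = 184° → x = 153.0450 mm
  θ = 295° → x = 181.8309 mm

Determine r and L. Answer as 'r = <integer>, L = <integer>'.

constraint per measurement: (x − r cos θ)² + (r sin θ − e)² = L²
subtracting the θ₁ and θ₂ equations cancels the r² and L² terms:
r = (x₁² − x₂²) / (2[(x₁cos θ₁ + e sin θ₁) − (x₂cos θ₂ + e sin θ₂)]) = 20.9999 → r = 21
L² = (x₁ − r cos θ₁)² + (r sin θ₁ − e)² = 30275.9930 → L = 174.0000 → L = 174
check at θ₃=295°: x = 181.8309 (printed 181.8309) ✓

r = 21, L = 174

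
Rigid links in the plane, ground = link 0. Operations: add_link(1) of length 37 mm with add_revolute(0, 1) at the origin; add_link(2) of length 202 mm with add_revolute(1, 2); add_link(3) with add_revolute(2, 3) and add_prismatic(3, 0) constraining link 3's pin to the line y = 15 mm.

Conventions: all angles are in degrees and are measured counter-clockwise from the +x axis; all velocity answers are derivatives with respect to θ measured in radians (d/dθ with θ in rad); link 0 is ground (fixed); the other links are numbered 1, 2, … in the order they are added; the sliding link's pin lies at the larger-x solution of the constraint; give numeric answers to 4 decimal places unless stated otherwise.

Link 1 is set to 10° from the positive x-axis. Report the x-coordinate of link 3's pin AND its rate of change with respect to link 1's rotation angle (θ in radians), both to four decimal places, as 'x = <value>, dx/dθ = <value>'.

geometry: r = 37 mm, L = 202 mm, e = 15 mm
crank pin P = (r cos θ, r sin θ) = (36.437887, 6.424983)
h = r sin θ − e = 6.424983 − 15 = -8.575017
x = r cos θ + √(L² − h²) = 36.437887 + 201.817911 = 238.255798
dx/dθ = −r sin θ − h·r cos θ/√(L² − h²) (θ in radians; h = -8.575017) = -4.876777

x = 238.2558, dx/dθ = -4.8768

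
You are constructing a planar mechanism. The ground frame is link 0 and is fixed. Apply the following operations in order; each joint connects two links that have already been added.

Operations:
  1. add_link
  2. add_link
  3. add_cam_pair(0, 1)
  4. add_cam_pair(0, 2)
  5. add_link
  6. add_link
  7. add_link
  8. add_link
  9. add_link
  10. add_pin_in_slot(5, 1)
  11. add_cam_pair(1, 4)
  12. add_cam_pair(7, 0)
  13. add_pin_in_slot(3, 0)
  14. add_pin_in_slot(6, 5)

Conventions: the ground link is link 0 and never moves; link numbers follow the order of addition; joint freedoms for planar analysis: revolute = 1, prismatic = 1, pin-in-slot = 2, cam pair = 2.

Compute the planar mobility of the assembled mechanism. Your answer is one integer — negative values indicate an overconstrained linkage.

ground; <1,0,0>
#1 <2,0,0>
#2 <3,0,0>
C:0↔1 J2 <3,0,1>
C:0↔2 J2 <3,0,2>
#3 <4,0,2>
#4 <5,0,2>
#5 <6,0,2>
#6 <7,0,2>
#7 <8,0,2>
PS:5↔1 J2 <8,0,3>
C:1↔4 J2 <8,0,4>
C:7↔0 J2 <8,0,5>
PS:3↔0 J2 <8,0,6>
PS:6↔5 J2 <8,0,7>
3×7 − 2×0 − 1×7 = 14

M = 14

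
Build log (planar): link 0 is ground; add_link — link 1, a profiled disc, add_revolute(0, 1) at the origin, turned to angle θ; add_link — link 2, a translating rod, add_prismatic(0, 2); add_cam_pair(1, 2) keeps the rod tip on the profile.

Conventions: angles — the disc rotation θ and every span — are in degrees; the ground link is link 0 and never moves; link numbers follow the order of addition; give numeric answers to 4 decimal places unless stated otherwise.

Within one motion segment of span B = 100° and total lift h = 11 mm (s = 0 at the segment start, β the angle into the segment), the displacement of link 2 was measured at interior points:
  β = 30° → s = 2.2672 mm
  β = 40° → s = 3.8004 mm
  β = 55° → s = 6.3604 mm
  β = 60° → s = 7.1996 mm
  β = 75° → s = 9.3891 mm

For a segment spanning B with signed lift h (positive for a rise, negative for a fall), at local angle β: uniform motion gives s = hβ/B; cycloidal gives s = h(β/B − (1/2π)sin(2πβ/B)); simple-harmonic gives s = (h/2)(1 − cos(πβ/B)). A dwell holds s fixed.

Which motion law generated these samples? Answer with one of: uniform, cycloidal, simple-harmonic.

candidates at β/B = r: uniform s = h·r (linear in β); cycloidal s = h·(r − sin(2πr)/(2π)); simple-harmonic s = (h/2)(1 − cos(πr))
β=30°: printed 2.2672 | uniform 3.3000, cycloidal 1.6350, simple-harmonic 2.2672
β=40°: printed 3.8004 | uniform 4.4000, cycloidal 3.3710, simple-harmonic 3.8004
β=55°: printed 6.3604 | uniform 6.0500, cycloidal 6.5910, simple-harmonic 6.3604
β=60°: printed 7.1996 | uniform 6.6000, cycloidal 7.6290, simple-harmonic 7.1996
β=75°: printed 9.3891 | uniform 8.2500, cycloidal 10.0007, simple-harmonic 9.3891
only one law matches every sample → simple-harmonic

simple-harmonic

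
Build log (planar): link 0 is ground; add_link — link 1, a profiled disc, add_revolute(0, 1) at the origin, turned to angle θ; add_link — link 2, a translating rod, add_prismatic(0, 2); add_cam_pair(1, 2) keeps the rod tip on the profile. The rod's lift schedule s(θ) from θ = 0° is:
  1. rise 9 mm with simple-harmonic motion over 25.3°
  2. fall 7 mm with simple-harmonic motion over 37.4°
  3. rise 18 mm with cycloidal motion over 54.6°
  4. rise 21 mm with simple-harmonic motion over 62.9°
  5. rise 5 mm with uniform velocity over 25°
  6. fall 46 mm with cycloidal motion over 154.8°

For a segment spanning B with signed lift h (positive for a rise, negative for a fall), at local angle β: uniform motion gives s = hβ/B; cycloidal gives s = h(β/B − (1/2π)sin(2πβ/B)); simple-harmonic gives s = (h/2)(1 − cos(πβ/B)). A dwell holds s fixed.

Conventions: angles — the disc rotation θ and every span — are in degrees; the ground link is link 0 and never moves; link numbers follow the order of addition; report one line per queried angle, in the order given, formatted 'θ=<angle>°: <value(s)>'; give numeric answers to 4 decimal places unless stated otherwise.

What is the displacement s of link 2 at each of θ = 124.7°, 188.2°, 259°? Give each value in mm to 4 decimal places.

seg 1 [0°–25.3°] simple-harmonic, h=9: full span → s += 9 → s = 9.0000
seg 2 [25.3°–62.7°] simple-harmonic, h=-7: full span → s += -7 → s = 2.0000
seg 3 [62.7°–117.3°] cycloidal, h=18: full span → s += 18 → s = 20.0000
seg 4 [117.3°–180.2°] simple-harmonic, h=21: θ=124.7° here. β=7.4, B=62.9. 21/2·(1 − cos(π·0.1176)) = 0.7090 → s = 20.7090
seg 4 [117.3°–180.2°] simple-harmonic, h=21: full span → s += 21 → s = 41.0000
seg 5 [180.2°–205.2°] uniform, h=5: θ=188.2° here. β=8, B=25. 5·8/25 = 1.6000 → s = 42.6000
seg 5 [180.2°–205.2°] uniform, h=5: full span → s += 5 → s = 46.0000
seg 6 [205.2°–360°] cycloidal, h=-46: θ=259° here. β=53.8, B=154.8. -46·(0.3475 − sin(2π·0.3475)/(2π)) = -9.9985 → s = 36.0015

θ=124.7°: 20.7090
θ=188.2°: 42.6000
θ=259°: 36.0015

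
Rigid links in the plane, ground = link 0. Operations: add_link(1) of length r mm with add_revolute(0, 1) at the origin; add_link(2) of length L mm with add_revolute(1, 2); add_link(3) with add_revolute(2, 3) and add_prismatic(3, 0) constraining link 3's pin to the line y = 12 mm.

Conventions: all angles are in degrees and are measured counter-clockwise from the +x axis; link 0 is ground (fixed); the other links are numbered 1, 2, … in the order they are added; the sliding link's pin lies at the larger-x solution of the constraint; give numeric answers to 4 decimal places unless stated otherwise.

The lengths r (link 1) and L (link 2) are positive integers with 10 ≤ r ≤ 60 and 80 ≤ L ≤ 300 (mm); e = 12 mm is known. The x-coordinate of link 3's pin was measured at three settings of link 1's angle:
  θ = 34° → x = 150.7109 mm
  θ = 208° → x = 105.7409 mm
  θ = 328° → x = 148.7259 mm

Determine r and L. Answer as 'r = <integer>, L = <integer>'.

constraint per measurement: (x − r cos θ)² + (r sin θ − e)² = L²
subtracting the θ₁ and θ₂ equations cancels the r² and L² terms:
r = (x₁² − x₂²) / (2[(x₁cos θ₁ + e sin θ₁) − (x₂cos θ₂ + e sin θ₂)]) = 25.0000 → r = 25
L² = (x₁ − r cos θ₁)² + (r sin θ₁ − e)² = 16900.0097 → L = 130.0000 → L = 130
check at θ₃=328°: x = 148.7259 (printed 148.7259) ✓

r = 25, L = 130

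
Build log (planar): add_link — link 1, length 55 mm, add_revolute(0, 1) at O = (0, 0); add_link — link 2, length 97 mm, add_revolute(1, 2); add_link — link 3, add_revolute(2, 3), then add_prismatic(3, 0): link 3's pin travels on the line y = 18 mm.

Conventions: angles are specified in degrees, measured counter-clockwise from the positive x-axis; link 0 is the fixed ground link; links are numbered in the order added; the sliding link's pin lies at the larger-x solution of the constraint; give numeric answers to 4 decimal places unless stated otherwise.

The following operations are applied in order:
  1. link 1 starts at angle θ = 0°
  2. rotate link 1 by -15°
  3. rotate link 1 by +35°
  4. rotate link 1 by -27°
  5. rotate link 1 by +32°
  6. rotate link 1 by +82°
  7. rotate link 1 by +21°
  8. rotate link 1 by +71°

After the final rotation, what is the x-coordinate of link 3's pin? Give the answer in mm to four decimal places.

geometry: r = 55 mm, L = 97 mm, e = 18 mm; θ starts at 0°
rotate link 1 by -15°: θ ← 0° -15° = -15°
rotate link 1 by +35°: θ ← -15° +35° = 20°
rotate link 1 by -27°: θ ← 20° -27° = -7°
rotate link 1 by +32°: θ ← -7° +32° = 25°
rotate link 1 by +82°: θ ← 25° +82° = 107°
rotate link 1 by +21°: θ ← 107° +21° = 128°
rotate link 1 by +71°: θ ← 128° +71° = 199°
crank pin P = (r cos θ, r sin θ) = (-52.003522, -17.906248)
h = r sin θ − e = -17.906248 − 18 = -35.906248
x = r cos θ + √(L² − h²) = -52.003522 + 90.109607 = 38.106086

38.1061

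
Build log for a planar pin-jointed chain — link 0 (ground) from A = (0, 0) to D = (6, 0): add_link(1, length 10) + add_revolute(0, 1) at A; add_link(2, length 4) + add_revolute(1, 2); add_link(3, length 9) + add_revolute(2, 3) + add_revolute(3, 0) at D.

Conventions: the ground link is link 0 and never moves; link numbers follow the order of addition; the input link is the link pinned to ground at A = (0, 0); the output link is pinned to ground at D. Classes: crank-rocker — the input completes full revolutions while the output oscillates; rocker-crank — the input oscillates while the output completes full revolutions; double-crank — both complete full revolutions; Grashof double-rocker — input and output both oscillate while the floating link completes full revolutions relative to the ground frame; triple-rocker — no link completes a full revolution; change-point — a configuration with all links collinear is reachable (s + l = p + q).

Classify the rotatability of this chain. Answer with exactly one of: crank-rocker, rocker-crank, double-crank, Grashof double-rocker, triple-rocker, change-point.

lengths: ground=6, input=10, coupler=4, output=9
sorted: s=4 (shortest), l=10 (longest), p+q=15
s + l = 14 vs p + q = 15
s + l < p + q (Grashof) with shortest = coupler link → Grashof double-rocker

Grashof double-rocker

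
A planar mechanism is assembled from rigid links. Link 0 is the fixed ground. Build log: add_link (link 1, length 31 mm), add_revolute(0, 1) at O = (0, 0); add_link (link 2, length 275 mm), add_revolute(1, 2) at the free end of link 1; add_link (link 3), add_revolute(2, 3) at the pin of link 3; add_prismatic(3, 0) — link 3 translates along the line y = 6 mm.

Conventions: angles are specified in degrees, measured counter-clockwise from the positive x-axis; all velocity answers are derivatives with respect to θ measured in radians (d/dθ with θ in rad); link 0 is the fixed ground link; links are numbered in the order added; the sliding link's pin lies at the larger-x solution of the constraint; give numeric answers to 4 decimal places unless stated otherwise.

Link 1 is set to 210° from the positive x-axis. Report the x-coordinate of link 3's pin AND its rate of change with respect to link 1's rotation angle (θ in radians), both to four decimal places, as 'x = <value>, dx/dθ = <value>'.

geometry: r = 31 mm, L = 275 mm, e = 6 mm
crank pin P = (r cos θ, r sin θ) = (-26.846788, -15.500000)
h = r sin θ − e = -15.500000 − 6 = -21.500000
x = r cos θ + √(L² − h²) = -26.846788 + 274.158257 = 247.311470
dx/dθ = −r sin θ − h·r cos θ/√(L² − h²) (θ in radians; h = -21.500000) = 13.394625

x = 247.3115, dx/dθ = 13.3946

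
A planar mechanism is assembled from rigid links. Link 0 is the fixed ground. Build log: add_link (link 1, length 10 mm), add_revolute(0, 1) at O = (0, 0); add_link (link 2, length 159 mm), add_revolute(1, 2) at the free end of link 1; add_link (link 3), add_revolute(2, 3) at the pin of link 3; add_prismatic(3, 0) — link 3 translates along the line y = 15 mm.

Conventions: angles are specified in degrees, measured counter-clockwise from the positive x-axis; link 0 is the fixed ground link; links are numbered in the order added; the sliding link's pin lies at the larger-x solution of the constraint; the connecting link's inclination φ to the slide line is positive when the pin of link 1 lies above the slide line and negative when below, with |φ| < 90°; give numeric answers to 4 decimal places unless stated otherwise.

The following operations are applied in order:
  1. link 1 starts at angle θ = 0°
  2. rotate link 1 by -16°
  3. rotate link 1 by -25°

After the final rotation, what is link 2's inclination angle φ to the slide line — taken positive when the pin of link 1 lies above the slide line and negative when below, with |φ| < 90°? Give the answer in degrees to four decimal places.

geometry: r = 10 mm, L = 159 mm, e = 15 mm; θ starts at 0°
rotate link 1 by -16°: θ ← 0° -16° = -16°
rotate link 1 by -25°: θ ← -16° -25° = -41°
h = r sin θ − e = -6.560590 − 15 = -21.560590
sin φ = h / L = -21.560590 / 159 = -0.13560120
φ = arcsin(-0.13560120) = -7.793386°

-7.7934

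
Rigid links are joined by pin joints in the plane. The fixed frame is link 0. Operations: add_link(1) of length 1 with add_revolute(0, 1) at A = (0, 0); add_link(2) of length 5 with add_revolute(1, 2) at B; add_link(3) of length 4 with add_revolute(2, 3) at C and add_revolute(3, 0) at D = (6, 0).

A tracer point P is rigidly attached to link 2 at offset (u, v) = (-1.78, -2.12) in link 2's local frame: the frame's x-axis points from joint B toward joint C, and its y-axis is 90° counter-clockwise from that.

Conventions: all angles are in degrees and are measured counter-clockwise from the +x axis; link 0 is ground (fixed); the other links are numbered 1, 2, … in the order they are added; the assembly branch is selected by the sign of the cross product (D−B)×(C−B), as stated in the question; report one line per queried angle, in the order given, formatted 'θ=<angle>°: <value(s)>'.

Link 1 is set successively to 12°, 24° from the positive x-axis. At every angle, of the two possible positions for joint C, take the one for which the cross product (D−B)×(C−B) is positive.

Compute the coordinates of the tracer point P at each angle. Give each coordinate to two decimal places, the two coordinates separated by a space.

A=(0,0), D=(6.00,0)
θ=12°: B = A + 1.00·(cos12°, sin12°) = (0.9781, 0.2079)
θ=12°: |BD| = 5.0262
θ=12°: circle(B,5.00) ∩ circle(D,4.00): a=3.4084, h=3.6583
θ=12°:   candidates: C₊=(4.5350,3.7220) cross=18.387; C₋=(4.2323,-3.5882) cross=-18.387
θ=12°:   branch + wants cross > 0 → take C=(4.5350,3.7220) (cross=18.387)
θ=12°: ex = (C−B)/|BC| = (0.7114,0.7028); ey = (-0.7028,0.7114)
θ=12°: P = B + -1.78·ex + -2.12·ey = (1.2019,-2.5512)
θ=24°: B = A + 1.00·(cos24°, sin24°) = (0.9135, 0.4067)
θ=24°: |BD| = 5.1027
θ=24°: circle(B,5.00) ∩ circle(D,4.00): a=3.4332, h=3.6350
θ=24°:   candidates: C₊=(4.6256,3.7565) cross=18.548; C₋=(4.0461,-3.4903) cross=-18.548
θ=24°:   branch + wants cross > 0 → take C=(4.6256,3.7565) (cross=18.548)
θ=24°: ex = (C−B)/|BC| = (0.7424,0.6699); ey = (-0.6699,0.7424)
θ=24°: P = B + -1.78·ex + -2.12·ey = (1.0123,-2.3597)

θ=12°: 1.20 -2.55
θ=24°: 1.01 -2.36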